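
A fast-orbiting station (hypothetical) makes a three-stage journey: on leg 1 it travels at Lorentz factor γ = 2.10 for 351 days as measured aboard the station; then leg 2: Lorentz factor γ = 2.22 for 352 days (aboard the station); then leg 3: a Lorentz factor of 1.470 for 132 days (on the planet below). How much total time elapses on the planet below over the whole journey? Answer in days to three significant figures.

Leg 1: γ = 2.10; Δt_1 = 2.100 × 351 = 737.1 days.
Leg 2: γ = 2.22; Δt_2 = 2.220 × 352 = 781.4 days.
Leg 3: 132 days is already measured on the planet below.
Total: 737.1 + 781.4 + 132.0 days.

Δt = 1650 days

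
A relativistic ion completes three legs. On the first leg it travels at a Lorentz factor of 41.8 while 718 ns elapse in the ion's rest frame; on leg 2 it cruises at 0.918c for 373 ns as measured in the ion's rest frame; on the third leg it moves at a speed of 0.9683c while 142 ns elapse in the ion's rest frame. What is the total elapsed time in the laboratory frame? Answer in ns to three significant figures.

Leg 1: γ = 41.8; Δt_1 = 41.80 × 718 = 3.001×10⁴ ns.
Leg 2: γ = 1/√(1 − 0.918²) = 1/√0.1573 = 2.522; Δt_2 = 2.522 × 373 = 940.5 ns.
Leg 3: γ = 1/√(1 − 0.9683²) = 1/√0.06240 = 4.003; Δt_3 = 4.003 × 142 = 568.5 ns.
Total: 3.001×10⁴ + 940.5 + 568.5 ns.

Δt = 3.15×10⁴ ns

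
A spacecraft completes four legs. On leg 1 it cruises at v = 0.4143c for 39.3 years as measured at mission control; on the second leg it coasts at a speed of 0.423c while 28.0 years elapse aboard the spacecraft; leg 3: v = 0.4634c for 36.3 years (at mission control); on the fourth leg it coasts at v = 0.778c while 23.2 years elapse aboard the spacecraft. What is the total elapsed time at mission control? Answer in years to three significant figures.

Leg 1: 39.3 years is already measured at mission control.
Leg 2: γ = 1/√(1 − 0.423²) = 1/√0.8211 = 1.104; Δt_2 = 1.104 × 28.0 = 30.90 years.
Leg 3: 36.3 years is already measured at mission control.
Leg 4: γ = 1/√(1 − 0.778²) = 1/√0.3947 = 1.592; Δt_4 = 1.592 × 23.2 = 36.93 years.
Total: 39.30 + 30.90 + 36.30 + 36.93 years.

Δt = 143 years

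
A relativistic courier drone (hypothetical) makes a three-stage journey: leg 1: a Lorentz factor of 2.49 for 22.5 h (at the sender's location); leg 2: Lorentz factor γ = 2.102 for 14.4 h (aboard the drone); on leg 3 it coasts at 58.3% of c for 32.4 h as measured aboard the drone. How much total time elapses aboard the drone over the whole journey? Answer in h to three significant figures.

τ = 55.8 h

Leg 1: γ = 2.49; τ_1 = 22.5/2.490 = 9.036 h.
Leg 2: 14.4 h is already measured aboard the drone.
Leg 3: 32.4 h is already measured aboard the drone.
Total: 9.036 + 14.40 + 32.40 h.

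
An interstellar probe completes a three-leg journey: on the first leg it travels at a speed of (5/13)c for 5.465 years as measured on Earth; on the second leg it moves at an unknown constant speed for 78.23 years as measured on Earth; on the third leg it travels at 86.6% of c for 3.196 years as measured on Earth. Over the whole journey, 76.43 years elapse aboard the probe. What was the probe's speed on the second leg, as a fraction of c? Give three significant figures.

Leg 1: γ = 1/√(1 − (5/13)²) = 13/12 ≈ 1.083; τ_1 = 5.465/1.083 = 5.045 years.
Leg 2: speed unknown; τ_2 = 78.23/γ_2.
Leg 3: β = 0.866; γ = 1/√(1 − 0.866²) = 1/√0.2500 = 2.000; τ_3 = 3.196/2.000 = 1.598 years.
Total proper time: 5.045 + τ_2 + 1.598 = 76.43, so τ_2 = 76.43 − 6.643 = 69.79 years.
γ_2 = 78.23/69.79 = 1.121; β = √(1 − 1/γ²) = √0.2042.

β = 0.452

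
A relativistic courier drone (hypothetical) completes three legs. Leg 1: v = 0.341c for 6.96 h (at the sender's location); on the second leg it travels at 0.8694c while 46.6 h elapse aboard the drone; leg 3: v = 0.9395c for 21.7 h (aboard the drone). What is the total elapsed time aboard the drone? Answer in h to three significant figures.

τ = 74.8 h

Leg 1: γ = 1/√(1 − 0.341²) = 1/√0.8837 = 1.064; τ_1 = 6.96/1.064 = 6.543 h.
Leg 2: 46.6 h is already measured aboard the drone.
Leg 3: 21.7 h is already measured aboard the drone.
Total: 6.543 + 46.60 + 21.70 h.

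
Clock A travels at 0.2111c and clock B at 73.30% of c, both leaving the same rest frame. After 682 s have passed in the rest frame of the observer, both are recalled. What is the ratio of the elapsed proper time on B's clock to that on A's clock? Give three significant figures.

τ_B/τ_A = 0.696

A: γ = 1/√(1 − 0.2111²) = 1/√0.9554 = 1.023. B: β = 0.7330; γ = 1/√(1 − 0.7330²) = 1/√0.4627 = 1.470.
τ_A/τ_B = γ_B/γ_A = 1.470/1.023 = 1.437, so τ_B/τ_A = 0.6959.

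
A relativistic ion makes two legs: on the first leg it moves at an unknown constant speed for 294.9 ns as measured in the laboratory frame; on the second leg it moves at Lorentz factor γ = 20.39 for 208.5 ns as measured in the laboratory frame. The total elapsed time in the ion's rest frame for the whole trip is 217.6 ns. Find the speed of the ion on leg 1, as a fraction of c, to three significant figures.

β = 0.711

Leg 1: speed unknown; τ_1 = 294.9/γ_1.
Leg 2: γ = 20.39; τ_2 = 208.5/20.39 = 10.23 ns.
Total proper time: τ_1 + 10.23 = 217.6, so τ_1 = 217.6 − 10.23 = 207.4 ns.
γ_1 = 294.9/207.4 = 1.422; β = √(1 − 1/γ²) = √0.5055.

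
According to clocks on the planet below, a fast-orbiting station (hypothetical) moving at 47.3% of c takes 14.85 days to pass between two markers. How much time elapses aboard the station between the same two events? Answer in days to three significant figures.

β = 0.473; γ = 1/√(1 − 0.473²) = 1/√0.7763 = 1.135
The interval measured on the planet below is the dilated one; the clock aboard the station measures the proper time τ = Δt/γ = 14.85/1.135 days.

τ = 13.1 days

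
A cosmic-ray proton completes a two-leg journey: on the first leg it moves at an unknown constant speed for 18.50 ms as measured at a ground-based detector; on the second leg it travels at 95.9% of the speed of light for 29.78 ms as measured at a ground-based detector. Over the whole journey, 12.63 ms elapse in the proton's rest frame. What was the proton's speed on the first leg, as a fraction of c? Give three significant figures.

Leg 1: speed unknown; τ_1 = 18.50/γ_1.
Leg 2: β = 0.959; γ = 1/√(1 − 0.959²) = 1/√0.08032 = 3.529; τ_2 = 29.78/3.529 = 8.440 ms.
Total proper time: τ_1 + 8.440 = 12.63, so τ_1 = 12.63 − 8.440 = 4.190 ms.
γ_1 = 18.50/4.190 = 4.415; β = √(1 − 1/γ²) = √0.9487.

β = 0.974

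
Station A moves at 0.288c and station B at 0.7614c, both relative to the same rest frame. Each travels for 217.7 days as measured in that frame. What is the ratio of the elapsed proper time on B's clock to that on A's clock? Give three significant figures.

A: γ = 1/√(1 − 0.288²) = 1/√0.9171 = 1.044. B: γ = 1/√(1 − 0.7614²) = 1/√0.4203 = 1.543.
τ_A/τ_B = γ_B/γ_A = 1.543/1.044 = 1.477, so τ_B/τ_A = 0.6770.

τ_B/τ_A = 0.677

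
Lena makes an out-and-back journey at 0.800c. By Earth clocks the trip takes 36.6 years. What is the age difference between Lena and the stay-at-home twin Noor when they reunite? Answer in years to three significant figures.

Δt − τ = 14.6 years

γ = 1/√(1 − 0.800²) = 5/3 ≈ 1.667
Lena's elapsed proper time: τ = 36.6/1.667 = 21.96 years.
Age gap = Δt − τ = 36.6 − 21.96 years.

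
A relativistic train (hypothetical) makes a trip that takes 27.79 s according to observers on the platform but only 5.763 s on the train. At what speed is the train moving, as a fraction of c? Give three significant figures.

v = 0.978c

The proper time is measured on the train (both events occur at the train's location); Δt is measured on the platform. γ = Δt/τ = 27.79/5.763 = 4.822.
β = √(1 − 1/γ²) = √(1 − 0.04301) = √0.9570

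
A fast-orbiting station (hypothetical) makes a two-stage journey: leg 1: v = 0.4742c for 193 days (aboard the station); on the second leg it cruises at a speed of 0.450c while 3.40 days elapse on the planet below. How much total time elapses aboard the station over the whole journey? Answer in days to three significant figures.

τ = 196 days

Leg 1: 193 days is already measured aboard the station.
Leg 2: γ = 1/√(1 − 0.450²) = 1/√0.7975 = 1.120; τ_2 = 3.40/1.120 = 3.036 days.
Total: 193.0 + 3.036 days.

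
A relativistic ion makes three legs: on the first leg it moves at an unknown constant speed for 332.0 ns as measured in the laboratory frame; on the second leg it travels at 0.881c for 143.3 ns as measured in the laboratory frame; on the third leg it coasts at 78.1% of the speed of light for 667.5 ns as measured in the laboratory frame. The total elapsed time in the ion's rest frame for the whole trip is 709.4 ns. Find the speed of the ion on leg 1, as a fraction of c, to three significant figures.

β = 0.736

Leg 1: speed unknown; τ_1 = 332.0/γ_1.
Leg 2: γ = 1/√(1 − 0.881²) = 1/√0.2238 = 2.114; τ_2 = 143.3/2.114 = 67.80 ns.
Leg 3: β = 0.781; γ = 1/√(1 − 0.781²) = 1/√0.3900 = 1.601; τ_3 = 667.5/1.601 = 416.9 ns.
Total proper time: τ_1 + 67.80 + 416.9 = 709.4, so τ_1 = 709.4 − 484.7 = 224.7 ns.
γ_1 = 332.0/224.7 = 1.477; β = √(1 − 1/γ²) = √0.5418.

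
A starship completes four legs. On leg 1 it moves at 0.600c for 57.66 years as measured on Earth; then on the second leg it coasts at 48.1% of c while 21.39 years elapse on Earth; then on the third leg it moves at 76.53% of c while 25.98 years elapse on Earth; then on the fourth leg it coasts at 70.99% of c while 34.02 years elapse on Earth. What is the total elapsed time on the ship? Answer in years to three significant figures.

Leg 1: γ = 1/√(1 − 0.600²) = 5/4 = 1.250; τ_1 = 57.66/1.250 = 46.13 years.
Leg 2: β = 0.481; γ = 1/√(1 − 0.481²) = 1/√0.7686 = 1.141; τ_2 = 21.39/1.141 = 18.75 years.
Leg 3: β = 0.7653; γ = 1/√(1 − 0.7653²) = 1/√0.4143 = 1.554; τ_3 = 25.98/1.554 = 16.72 years.
Leg 4: β = 0.7099; γ = 1/√(1 − 0.7099²) = 1/√0.4960 = 1.420; τ_4 = 34.02/1.420 = 23.96 years.
Total: 46.13 + 18.75 + 16.72 + 23.96 years.

τ = 106 years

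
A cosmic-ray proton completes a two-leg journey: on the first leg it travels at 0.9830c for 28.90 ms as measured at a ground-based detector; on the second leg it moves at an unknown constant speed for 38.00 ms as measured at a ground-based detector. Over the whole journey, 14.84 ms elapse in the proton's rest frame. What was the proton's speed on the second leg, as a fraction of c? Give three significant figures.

Leg 1: γ = 1/√(1 − 0.9830²) = 1/√0.03371 = 5.446; τ_1 = 28.90/5.446 = 5.306 ms.
Leg 2: speed unknown; τ_2 = 38.00/γ_2.
Total proper time: 5.306 + τ_2 = 14.84, so τ_2 = 14.84 − 5.306 = 9.534 ms.
γ_2 = 38.00/9.534 = 3.986; β = √(1 − 1/γ²) = √0.9371.

β = 0.968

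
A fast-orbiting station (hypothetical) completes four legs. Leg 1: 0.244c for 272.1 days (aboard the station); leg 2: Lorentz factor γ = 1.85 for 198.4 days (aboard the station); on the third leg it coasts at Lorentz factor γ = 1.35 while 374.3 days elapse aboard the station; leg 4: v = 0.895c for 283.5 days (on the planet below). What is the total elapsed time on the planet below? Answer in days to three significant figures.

Leg 1: γ = 1/√(1 − 0.244²) = 1/√0.9405 = 1.031; Δt_1 = 1.031 × 272.1 = 280.6 days.
Leg 2: γ = 1.85; Δt_2 = 1.850 × 198.4 = 367.0 days.
Leg 3: γ = 1.35; Δt_3 = 1.350 × 374.3 = 505.3 days.
Leg 4: 283.5 days is already measured on the planet below.
Total: 280.6 + 367.0 + 505.3 + 283.5 days.

Δt = 1440 days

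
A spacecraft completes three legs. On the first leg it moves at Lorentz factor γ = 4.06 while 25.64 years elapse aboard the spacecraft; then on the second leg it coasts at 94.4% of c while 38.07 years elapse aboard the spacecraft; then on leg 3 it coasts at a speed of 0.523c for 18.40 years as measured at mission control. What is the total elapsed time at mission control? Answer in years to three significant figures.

Δt = 238 years

Leg 1: γ = 4.06; Δt_1 = 4.060 × 25.64 = 104.1 years.
Leg 2: β = 0.944; γ = 1/√(1 − 0.944²) = 1/√0.1089 = 3.031; Δt_2 = 3.031 × 38.07 = 115.4 years.
Leg 3: 18.40 years is already measured at mission control.
Total: 104.1 + 115.4 + 18.40 years.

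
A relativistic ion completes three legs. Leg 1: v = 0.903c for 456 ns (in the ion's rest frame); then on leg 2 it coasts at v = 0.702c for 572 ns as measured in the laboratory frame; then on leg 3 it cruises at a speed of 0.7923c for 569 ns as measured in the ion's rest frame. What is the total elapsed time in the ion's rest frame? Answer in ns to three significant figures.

Leg 1: 456 ns is already measured in the ion's rest frame.
Leg 2: γ = 1/√(1 − 0.702²) = 1/√0.5072 = 1.404; τ_2 = 572/1.404 = 407.4 ns.
Leg 3: 569 ns is already measured in the ion's rest frame.
Total: 456.0 + 407.4 + 569.0 ns.

τ = 1430 ns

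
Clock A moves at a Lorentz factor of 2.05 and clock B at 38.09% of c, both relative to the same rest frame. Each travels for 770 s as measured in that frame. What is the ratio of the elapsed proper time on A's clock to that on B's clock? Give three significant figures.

τ_A/τ_B = 0.528

A: γ = 2.05. B: β = 0.3809; γ = 1/√(1 − 0.3809²) = 1/√0.8549 = 1.082.
τ_A/τ_B = γ_B/γ_A = 1.082/2.050 = 0.5276, so τ_A/τ_B = 0.5276.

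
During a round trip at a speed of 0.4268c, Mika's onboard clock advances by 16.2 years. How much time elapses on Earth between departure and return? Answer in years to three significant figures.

γ = 1/√(1 − 0.4268²) = 1/√0.8178 = 1.106
Earth-frame duration is the dilated interval: Δt = γτ = 1.106 × 16.2 years.

Δt = 17.9 years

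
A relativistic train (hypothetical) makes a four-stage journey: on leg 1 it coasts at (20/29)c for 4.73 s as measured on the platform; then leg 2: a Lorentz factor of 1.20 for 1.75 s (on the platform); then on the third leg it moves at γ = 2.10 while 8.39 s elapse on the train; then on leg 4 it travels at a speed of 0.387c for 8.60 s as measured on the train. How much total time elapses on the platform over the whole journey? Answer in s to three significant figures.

Δt = 33.4 s

Leg 1: 4.73 s is already measured on the platform.
Leg 2: 1.75 s is already measured on the platform.
Leg 3: γ = 2.10; Δt_3 = 2.100 × 8.39 = 17.62 s.
Leg 4: γ = 1/√(1 − 0.387²) = 1/√0.8502 = 1.085; Δt_4 = 1.085 × 8.60 = 9.327 s.
Total: 4.730 + 1.750 + 17.62 + 9.327 s.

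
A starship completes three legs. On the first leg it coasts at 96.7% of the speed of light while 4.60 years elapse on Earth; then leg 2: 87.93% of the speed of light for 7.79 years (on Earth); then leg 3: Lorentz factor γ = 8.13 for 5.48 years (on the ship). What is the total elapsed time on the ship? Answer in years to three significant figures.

Leg 1: β = 0.967; γ = 1/√(1 − 0.967²) = 1/√0.06491 = 3.925; τ_1 = 4.60/3.925 = 1.172 years.
Leg 2: β = 0.8793; γ = 1/√(1 − 0.8793²) = 1/√0.2268 = 2.100; τ_2 = 7.79/2.100 = 3.710 years.
Leg 3: 5.48 years is already measured on the ship.
Total: 1.172 + 3.710 + 5.480 years.

τ = 10.4 years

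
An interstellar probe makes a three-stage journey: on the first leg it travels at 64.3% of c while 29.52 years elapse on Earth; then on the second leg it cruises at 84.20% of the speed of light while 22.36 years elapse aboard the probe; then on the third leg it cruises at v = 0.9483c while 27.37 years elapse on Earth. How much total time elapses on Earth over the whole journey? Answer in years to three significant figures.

Leg 1: 29.52 years is already measured on Earth.
Leg 2: β = 0.8420; γ = 1/√(1 − 0.8420²) = 1/√0.2910 = 1.854; Δt_2 = 1.854 × 22.36 = 41.45 years.
Leg 3: 27.37 years is already measured on Earth.
Total: 29.52 + 41.45 + 27.37 years.

Δt = 98.3 years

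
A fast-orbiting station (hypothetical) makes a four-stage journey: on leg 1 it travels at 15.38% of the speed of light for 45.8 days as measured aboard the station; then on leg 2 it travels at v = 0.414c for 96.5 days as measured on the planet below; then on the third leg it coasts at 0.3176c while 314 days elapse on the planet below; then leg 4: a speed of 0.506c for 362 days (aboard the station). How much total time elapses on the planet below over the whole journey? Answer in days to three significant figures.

Δt = 877 days

Leg 1: β = 0.1538; γ = 1/√(1 − 0.1538²) = 1/√0.9763 = 1.012; Δt_1 = 1.012 × 45.8 = 46.35 days.
Leg 2: 96.5 days is already measured on the planet below.
Leg 3: 314 days is already measured on the planet below.
Leg 4: γ = 1/√(1 − 0.506²) = 1/√0.7440 = 1.159; Δt_4 = 1.159 × 362 = 419.7 days.
Total: 46.35 + 96.50 + 314.0 + 419.7 days.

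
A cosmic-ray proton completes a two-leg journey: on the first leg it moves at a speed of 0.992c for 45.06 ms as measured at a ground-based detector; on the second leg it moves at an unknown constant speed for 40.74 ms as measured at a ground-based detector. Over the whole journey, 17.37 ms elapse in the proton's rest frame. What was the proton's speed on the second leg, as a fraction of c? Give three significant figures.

β = 0.958

Leg 1: γ = 1/√(1 − 0.992²) = 1/√0.01594 = 7.922; τ_1 = 45.06/7.922 = 5.688 ms.
Leg 2: speed unknown; τ_2 = 40.74/γ_2.
Total proper time: 5.688 + τ_2 = 17.37, so τ_2 = 17.37 − 5.688 = 11.68 ms.
γ_2 = 40.74/11.68 = 3.487; β = √(1 − 1/γ²) = √0.9178.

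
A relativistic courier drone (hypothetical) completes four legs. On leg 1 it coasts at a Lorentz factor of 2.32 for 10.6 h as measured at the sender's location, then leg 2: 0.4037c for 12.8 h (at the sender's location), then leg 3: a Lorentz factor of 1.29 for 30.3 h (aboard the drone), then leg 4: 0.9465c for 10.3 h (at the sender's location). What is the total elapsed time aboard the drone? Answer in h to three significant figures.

τ = 49.9 h

Leg 1: γ = 2.32; τ_1 = 10.6/2.320 = 4.569 h.
Leg 2: γ = 1/√(1 − 0.4037²) = 1/√0.8370 = 1.093; τ_2 = 12.8/1.093 = 11.71 h.
Leg 3: 30.3 h is already measured aboard the drone.
Leg 4: γ = 1/√(1 − 0.9465²) = 1/√0.1041 = 3.099; τ_4 = 10.3/3.099 = 3.324 h.
Total: 4.569 + 11.71 + 30.30 + 3.324 h.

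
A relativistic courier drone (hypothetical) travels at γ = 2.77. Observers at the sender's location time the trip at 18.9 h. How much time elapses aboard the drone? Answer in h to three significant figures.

τ = 6.82 h

γ = 2.77
The interval measured at the sender's location is the dilated one; the clock aboard the drone measures the proper time τ = Δt/γ = 18.9/2.770 h.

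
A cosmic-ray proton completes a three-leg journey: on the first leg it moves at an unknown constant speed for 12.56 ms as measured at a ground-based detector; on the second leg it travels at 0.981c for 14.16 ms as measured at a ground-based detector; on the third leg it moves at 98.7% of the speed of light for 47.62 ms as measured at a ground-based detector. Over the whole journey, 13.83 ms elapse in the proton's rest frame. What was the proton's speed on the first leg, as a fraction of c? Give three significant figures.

β = 0.962

Leg 1: speed unknown; τ_1 = 12.56/γ_1.
Leg 2: γ = 1/√(1 − 0.981²) = 1/√0.03764 = 5.154; τ_2 = 14.16/5.154 = 2.747 ms.
Leg 3: β = 0.987; γ = 1/√(1 − 0.987²) = 1/√0.02583 = 6.222; τ_3 = 47.62/6.222 = 7.653 ms.
Total proper time: τ_1 + 2.747 + 7.653 = 13.83, so τ_1 = 13.83 − 10.40 = 3.429 ms.
γ_1 = 12.56/3.429 = 3.662; β = √(1 − 1/γ²) = √0.9255.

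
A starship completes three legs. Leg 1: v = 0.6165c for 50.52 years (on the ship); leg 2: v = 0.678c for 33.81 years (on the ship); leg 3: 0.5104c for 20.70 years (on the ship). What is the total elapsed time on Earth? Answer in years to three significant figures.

Leg 1: γ = 1/√(1 − 0.6165²) = 1/√0.6199 = 1.270; Δt_1 = 1.270 × 50.52 = 64.16 years.
Leg 2: γ = 1/√(1 − 0.678²) = 1/√0.5403 = 1.360; Δt_2 = 1.360 × 33.81 = 46.00 years.
Leg 3: γ = 1/√(1 − 0.5104²) = 1/√0.7395 = 1.163; Δt_3 = 1.163 × 20.70 = 24.07 years.
Total: 64.16 + 46.00 + 24.07 years.

Δt = 134 years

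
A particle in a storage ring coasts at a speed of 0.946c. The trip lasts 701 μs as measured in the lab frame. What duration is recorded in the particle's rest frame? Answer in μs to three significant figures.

τ = 227 μs

γ = 1/√(1 − 0.946²) = 1/√0.1051 = 3.085
The interval measured in the lab frame is the dilated one; the clock in the particle's rest frame measures the proper time τ = Δt/γ = 701/3.085 μs.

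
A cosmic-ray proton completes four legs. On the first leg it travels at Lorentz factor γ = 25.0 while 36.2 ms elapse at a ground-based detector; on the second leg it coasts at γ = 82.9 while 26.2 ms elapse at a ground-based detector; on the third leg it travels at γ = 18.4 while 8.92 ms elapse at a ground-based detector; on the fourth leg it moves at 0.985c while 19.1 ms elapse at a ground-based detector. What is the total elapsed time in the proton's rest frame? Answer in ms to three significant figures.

τ = 5.54 ms

Leg 1: γ = 25.0; τ_1 = 36.2/25.00 = 1.448 ms.
Leg 2: γ = 82.9; τ_2 = 26.2/82.90 = 0.3160 ms.
Leg 3: γ = 18.4; τ_3 = 8.92/18.40 = 0.4848 ms.
Leg 4: γ = 1/√(1 − 0.985²) = 1/√0.02977 = 5.795; τ_4 = 19.1/5.795 = 3.296 ms.
Total: 1.448 + 0.3160 + 0.4848 + 3.296 ms.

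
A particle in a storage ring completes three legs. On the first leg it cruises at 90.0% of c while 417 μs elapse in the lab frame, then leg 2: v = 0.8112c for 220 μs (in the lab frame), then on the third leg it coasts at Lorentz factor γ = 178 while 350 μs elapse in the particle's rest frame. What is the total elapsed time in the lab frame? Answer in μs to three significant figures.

Δt = 6.29×10⁴ μs

Leg 1: 417 μs is already measured in the lab frame.
Leg 2: 220 μs is already measured in the lab frame.
Leg 3: γ = 178; Δt_3 = 178.0 × 350 = 6.230×10⁴ μs.
Total: 417.0 + 220.0 + 6.230×10⁴ μs.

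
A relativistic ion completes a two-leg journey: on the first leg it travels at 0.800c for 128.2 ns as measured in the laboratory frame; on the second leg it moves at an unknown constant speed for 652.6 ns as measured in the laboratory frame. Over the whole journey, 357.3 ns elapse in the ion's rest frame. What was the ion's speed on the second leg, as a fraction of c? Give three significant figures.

Leg 1: γ = 1/√(1 − 0.800²) = 5/3 ≈ 1.667; τ_1 = 128.2/1.667 = 76.92 ns.
Leg 2: speed unknown; τ_2 = 652.6/γ_2.
Total proper time: 76.92 + τ_2 = 357.3, so τ_2 = 357.3 − 76.92 = 280.4 ns.
γ_2 = 652.6/280.4 = 2.328; β = √(1 − 1/γ²) = √0.8154.

β = 0.903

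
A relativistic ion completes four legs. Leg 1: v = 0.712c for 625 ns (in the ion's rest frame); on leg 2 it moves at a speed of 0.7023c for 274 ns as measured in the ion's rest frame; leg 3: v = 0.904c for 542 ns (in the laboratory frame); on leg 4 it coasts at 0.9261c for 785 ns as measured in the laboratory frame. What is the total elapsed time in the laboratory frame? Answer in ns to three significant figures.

Leg 1: γ = 1/√(1 − 0.712²) = 1/√0.4931 = 1.424; Δt_1 = 1.424 × 625 = 890.1 ns.
Leg 2: γ = 1/√(1 − 0.7023²) = 1/√0.5068 = 1.405; Δt_2 = 1.405 × 274 = 384.9 ns.
Leg 3: 542 ns is already measured in the laboratory frame.
Leg 4: 785 ns is already measured in the laboratory frame.
Total: 890.1 + 384.9 + 542.0 + 785.0 ns.

Δt = 2600 ns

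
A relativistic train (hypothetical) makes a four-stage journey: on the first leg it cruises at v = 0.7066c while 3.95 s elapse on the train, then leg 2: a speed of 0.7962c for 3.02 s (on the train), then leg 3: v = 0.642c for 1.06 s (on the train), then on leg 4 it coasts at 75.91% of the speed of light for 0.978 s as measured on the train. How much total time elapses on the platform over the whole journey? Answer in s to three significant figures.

Δt = 13.5 s

Leg 1: γ = 1/√(1 − 0.7066²) = 1/√0.5007 = 1.413; Δt_1 = 1.413 × 3.95 = 5.582 s.
Leg 2: γ = 1/√(1 − 0.7962²) = 1/√0.3661 = 1.653; Δt_2 = 1.653 × 3.02 = 4.991 s.
Leg 3: γ = 1/√(1 − 0.642²) = 1/√0.5878 = 1.304; Δt_3 = 1.304 × 1.06 = 1.383 s.
Leg 4: β = 0.7591; γ = 1/√(1 − 0.7591²) = 1/√0.4238 = 1.536; Δt_4 = 1.536 × 0.978 = 1.502 s.
Total: 5.582 + 4.991 + 1.383 + 1.502 s.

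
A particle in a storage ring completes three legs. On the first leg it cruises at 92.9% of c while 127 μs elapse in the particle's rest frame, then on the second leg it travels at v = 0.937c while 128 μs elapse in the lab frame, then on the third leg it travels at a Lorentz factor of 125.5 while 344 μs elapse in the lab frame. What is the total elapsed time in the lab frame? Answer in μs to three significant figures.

Δt = 815 μs

Leg 1: β = 0.929; γ = 1/√(1 − 0.929²) = 1/√0.1370 = 2.702; Δt_1 = 2.702 × 127 = 343.2 μs.
Leg 2: 128 μs is already measured in the lab frame.
Leg 3: 344 μs is already measured in the lab frame.
Total: 343.2 + 128.0 + 344.0 μs.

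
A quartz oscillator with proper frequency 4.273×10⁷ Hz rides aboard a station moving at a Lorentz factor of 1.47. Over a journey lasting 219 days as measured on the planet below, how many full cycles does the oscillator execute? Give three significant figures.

N = 5.50×10¹⁴

γ = 1.47
The oscillator's own cycle count is N = f × τ where τ is the proper time aboard the station. τ = Δt/γ = 219/1.470 = 149.0 days = 1.287×10⁷ s.
N = 4.273×10⁷ × 1.287×10⁷ = 5.500×10¹⁴.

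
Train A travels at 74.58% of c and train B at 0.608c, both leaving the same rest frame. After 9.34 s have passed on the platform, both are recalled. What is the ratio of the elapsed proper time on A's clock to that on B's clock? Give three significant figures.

τ_A/τ_B = 0.839

A: β = 0.7458; γ = 1/√(1 − 0.7458²) = 1/√0.4438 = 1.501. B: γ = 1/√(1 − 0.608²) = 1/√0.6303 = 1.260.
τ_A/τ_B = γ_B/γ_A = 1.260/1.501 = 0.8391, so τ_A/τ_B = 0.8391.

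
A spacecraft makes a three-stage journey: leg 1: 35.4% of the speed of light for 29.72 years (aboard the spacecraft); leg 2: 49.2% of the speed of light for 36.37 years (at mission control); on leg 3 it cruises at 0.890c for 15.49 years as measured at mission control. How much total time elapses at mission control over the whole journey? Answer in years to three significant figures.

Δt = 83.6 years

Leg 1: β = 0.354; γ = 1/√(1 − 0.354²) = 1/√0.8747 = 1.069; Δt_1 = 1.069 × 29.72 = 31.78 years.
Leg 2: 36.37 years is already measured at mission control.
Leg 3: 15.49 years is already measured at mission control.
Total: 31.78 + 36.37 + 15.49 years.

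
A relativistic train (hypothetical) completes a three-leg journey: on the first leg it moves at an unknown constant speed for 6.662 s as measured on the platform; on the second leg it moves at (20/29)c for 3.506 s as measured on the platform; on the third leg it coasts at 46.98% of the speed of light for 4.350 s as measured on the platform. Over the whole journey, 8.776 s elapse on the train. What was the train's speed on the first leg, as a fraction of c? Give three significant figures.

β = 0.933

Leg 1: speed unknown; τ_1 = 6.662/γ_1.
Leg 2: γ = 1/√(1 − (20/29)²) = 29/21 ≈ 1.381; τ_2 = 3.506/1.381 = 2.539 s.
Leg 3: β = 0.4698; γ = 1/√(1 − 0.4698²) = 1/√0.7793 = 1.133; τ_3 = 4.350/1.133 = 3.840 s.
Total proper time: τ_1 + 2.539 + 3.840 = 8.776, so τ_1 = 8.776 − 6.379 = 2.397 s.
γ_1 = 6.662/2.397 = 2.779; β = √(1 − 1/γ²) = √0.8705.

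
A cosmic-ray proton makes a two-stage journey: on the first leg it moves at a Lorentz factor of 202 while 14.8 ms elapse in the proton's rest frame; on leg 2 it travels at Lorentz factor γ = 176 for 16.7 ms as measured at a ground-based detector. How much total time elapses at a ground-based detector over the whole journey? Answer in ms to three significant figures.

Leg 1: γ = 202; Δt_1 = 202.0 × 14.8 = 2990 ms.
Leg 2: 16.7 ms is already measured at a ground-based detector.
Total: 2990 + 16.70 ms.

Δt = 3010 ms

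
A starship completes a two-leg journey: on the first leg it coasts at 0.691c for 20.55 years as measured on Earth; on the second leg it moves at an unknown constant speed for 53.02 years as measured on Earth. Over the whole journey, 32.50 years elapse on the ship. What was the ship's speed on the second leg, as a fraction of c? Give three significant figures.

Leg 1: γ = 1/√(1 − 0.691²) = 1/√0.5225 = 1.383; τ_1 = 20.55/1.383 = 14.85 years.
Leg 2: speed unknown; τ_2 = 53.02/γ_2.
Total proper time: 14.85 + τ_2 = 32.50, so τ_2 = 32.50 − 14.85 = 17.65 years.
γ_2 = 53.02/17.65 = 3.005; β = √(1 − 1/γ²) = √0.8892.

β = 0.943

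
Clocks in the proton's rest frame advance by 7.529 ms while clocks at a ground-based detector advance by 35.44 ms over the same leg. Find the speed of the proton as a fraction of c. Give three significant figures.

β = 0.977

The proper time is measured in the proton's rest frame (both events occur at the proton's location); Δt is measured at a ground-based detector. γ = Δt/τ = 35.44/7.529 = 4.707.
β = √(1 − 1/γ²) = √(1 − 0.04513) = √0.9549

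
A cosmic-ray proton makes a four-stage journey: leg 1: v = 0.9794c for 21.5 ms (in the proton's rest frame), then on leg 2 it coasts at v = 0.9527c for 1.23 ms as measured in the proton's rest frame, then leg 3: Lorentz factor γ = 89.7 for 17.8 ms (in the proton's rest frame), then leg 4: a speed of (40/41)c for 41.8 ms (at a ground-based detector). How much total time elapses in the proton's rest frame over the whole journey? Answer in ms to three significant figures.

Leg 1: 21.5 ms is already measured in the proton's rest frame.
Leg 2: 1.23 ms is already measured in the proton's rest frame.
Leg 3: 17.8 ms is already measured in the proton's rest frame.
Leg 4: γ = 1/√(1 − (40/41)²) = 41/9 ≈ 4.556; τ_4 = 41.8/4.556 = 9.176 ms.
Total: 21.50 + 1.230 + 17.80 + 9.176 ms.

τ = 49.7 ms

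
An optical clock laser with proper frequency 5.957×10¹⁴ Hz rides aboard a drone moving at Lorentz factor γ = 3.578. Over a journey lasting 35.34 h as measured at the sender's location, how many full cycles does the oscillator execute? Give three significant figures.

γ = 3.578
The oscillator's own cycle count is N = f × τ where τ is the proper time aboard the drone. τ = Δt/γ = 35.34/3.578 = 9.877 h = 3.556×10⁴ s.
N = 5.957×10¹⁴ × 3.556×10⁴ = 2.118×10¹⁹.

N = 2.12×10¹⁹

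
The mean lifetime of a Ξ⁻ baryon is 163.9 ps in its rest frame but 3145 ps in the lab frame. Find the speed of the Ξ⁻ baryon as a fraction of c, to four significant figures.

β = 0.9986

γ = Δt/τ₀ = 3145/163.9 = 19.19
β = √(1 − 1/γ²) = √(1 − 0.002716) = √0.9973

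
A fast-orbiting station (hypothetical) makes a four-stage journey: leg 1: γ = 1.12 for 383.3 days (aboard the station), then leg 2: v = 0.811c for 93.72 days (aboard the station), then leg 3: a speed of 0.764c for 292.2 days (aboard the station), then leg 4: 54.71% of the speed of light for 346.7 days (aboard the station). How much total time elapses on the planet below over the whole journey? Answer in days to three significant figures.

Δt = 1460 days

Leg 1: γ = 1.12; Δt_1 = 1.120 × 383.3 = 429.3 days.
Leg 2: γ = 1/√(1 − 0.811²) = 1/√0.3423 = 1.709; Δt_2 = 1.709 × 93.72 = 160.2 days.
Leg 3: γ = 1/√(1 − 0.764²) = 1/√0.4163 = 1.550; Δt_3 = 1.550 × 292.2 = 452.9 days.
Leg 4: β = 0.5471; γ = 1/√(1 − 0.5471²) = 1/√0.7007 = 1.195; Δt_4 = 1.195 × 346.7 = 414.2 days.
Total: 429.3 + 160.2 + 452.9 + 414.2 days.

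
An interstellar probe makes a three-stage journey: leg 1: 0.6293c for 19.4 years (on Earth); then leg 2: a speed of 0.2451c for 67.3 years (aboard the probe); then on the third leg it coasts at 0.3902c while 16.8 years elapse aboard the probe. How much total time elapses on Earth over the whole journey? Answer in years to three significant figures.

Δt = 107 years

Leg 1: 19.4 years is already measured on Earth.
Leg 2: γ = 1/√(1 − 0.2451²) = 1/√0.9399 = 1.031; Δt_2 = 1.031 × 67.3 = 69.42 years.
Leg 3: γ = 1/√(1 − 0.3902²) = 1/√0.8477 = 1.086; Δt_3 = 1.086 × 16.8 = 18.25 years.
Total: 19.40 + 69.42 + 18.25 years.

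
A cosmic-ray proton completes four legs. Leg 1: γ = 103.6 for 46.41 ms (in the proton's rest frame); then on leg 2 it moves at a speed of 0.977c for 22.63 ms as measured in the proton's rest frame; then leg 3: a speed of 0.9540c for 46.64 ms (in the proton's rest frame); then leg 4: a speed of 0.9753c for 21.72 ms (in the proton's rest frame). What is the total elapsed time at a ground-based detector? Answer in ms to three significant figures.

Δt = 5170 ms

Leg 1: γ = 103.6; Δt_1 = 103.6 × 46.41 = 4808 ms.
Leg 2: γ = 1/√(1 − 0.977²) = 1/√0.04547 = 4.690; Δt_2 = 4.690 × 22.63 = 106.1 ms.
Leg 3: γ = 1/√(1 − 0.9540²) = 1/√0.08988 = 3.335; Δt_3 = 3.335 × 46.64 = 155.6 ms.
Leg 4: γ = 1/√(1 − 0.9753²) = 1/√0.04879 = 4.527; Δt_4 = 4.527 × 21.72 = 98.33 ms.
Total: 4808 + 106.1 + 155.6 + 98.33 ms.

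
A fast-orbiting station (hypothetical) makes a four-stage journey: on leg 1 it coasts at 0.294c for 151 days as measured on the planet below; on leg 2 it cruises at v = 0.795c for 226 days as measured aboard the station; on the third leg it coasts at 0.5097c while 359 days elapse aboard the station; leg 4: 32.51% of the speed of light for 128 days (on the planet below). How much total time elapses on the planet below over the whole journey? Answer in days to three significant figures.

Leg 1: 151 days is already measured on the planet below.
Leg 2: γ = 1/√(1 − 0.795²) = 1/√0.3680 = 1.649; Δt_2 = 1.649 × 226 = 372.6 days.
Leg 3: γ = 1/√(1 − 0.5097²) = 1/√0.7402 = 1.162; Δt_3 = 1.162 × 359 = 417.3 days.
Leg 4: 128 days is already measured on the planet below.
Total: 151.0 + 372.6 + 417.3 + 128.0 days.

Δt = 1070 days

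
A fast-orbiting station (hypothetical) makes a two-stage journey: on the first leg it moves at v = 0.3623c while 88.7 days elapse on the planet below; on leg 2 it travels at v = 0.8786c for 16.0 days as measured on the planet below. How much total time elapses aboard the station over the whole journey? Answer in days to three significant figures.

Leg 1: γ = 1/√(1 − 0.3623²) = 1/√0.8687 = 1.073; τ_1 = 88.7/1.073 = 82.67 days.
Leg 2: γ = 1/√(1 − 0.8786²) = 1/√0.2281 = 2.094; τ_2 = 16.0/2.094 = 7.641 days.
Total: 82.67 + 7.641 days.

τ = 90.3 days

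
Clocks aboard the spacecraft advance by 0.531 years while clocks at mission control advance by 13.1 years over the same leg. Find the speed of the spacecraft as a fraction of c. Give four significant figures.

β = 0.9992

The proper time is measured aboard the spacecraft (both events occur at the spacecraft's location); Δt is measured at mission control. γ = Δt/τ = 13.1/0.531 = 24.67.
β = √(1 − 1/γ²) = √(1 − 0.001643) = √0.9984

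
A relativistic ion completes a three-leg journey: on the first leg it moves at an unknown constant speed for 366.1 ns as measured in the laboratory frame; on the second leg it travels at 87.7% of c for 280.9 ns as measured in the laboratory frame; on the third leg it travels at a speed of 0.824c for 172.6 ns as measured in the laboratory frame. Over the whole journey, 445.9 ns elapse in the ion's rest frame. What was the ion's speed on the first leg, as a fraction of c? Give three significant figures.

Leg 1: speed unknown; τ_1 = 366.1/γ_1.
Leg 2: β = 0.877; γ = 1/√(1 − 0.877²) = 1/√0.2309 = 2.081; τ_2 = 280.9/2.081 = 135.0 ns.
Leg 3: γ = 1/√(1 − 0.824²) = 1/√0.3210 = 1.765; τ_3 = 172.6/1.765 = 97.79 ns.
Total proper time: τ_1 + 135.0 + 97.79 = 445.9, so τ_1 = 445.9 − 232.8 = 213.1 ns.
γ_1 = 366.1/213.1 = 1.718; β = √(1 − 1/γ²) = √0.6611.

β = 0.813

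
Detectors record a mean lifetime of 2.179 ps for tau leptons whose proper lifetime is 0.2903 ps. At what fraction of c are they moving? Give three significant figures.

v = 0.991c

γ = Δt/τ₀ = 2.179/0.2903 = 7.506
β = √(1 − 1/γ²) = √(1 − 0.01775) = √0.9823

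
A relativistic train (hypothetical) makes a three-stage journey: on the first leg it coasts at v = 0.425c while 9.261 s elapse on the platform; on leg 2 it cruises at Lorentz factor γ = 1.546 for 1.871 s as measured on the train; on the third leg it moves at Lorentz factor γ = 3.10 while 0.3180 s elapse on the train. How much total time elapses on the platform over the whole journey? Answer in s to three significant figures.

Leg 1: 9.261 s is already measured on the platform.
Leg 2: γ = 1.546; Δt_2 = 1.546 × 1.871 = 2.893 s.
Leg 3: γ = 3.10; Δt_3 = 3.100 × 0.3180 = 0.9858 s.
Total: 9.261 + 2.893 + 0.9858 s.

Δt = 13.1 s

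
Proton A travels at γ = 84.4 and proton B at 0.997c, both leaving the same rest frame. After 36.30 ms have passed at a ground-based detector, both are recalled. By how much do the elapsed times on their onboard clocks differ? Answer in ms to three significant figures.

A: γ = 84.4; τ_A = 36.30/84.40 = 0.4301 ms.
B: γ = 1/√(1 − 0.997²) = 1/√0.005991 = 12.92; τ_B = 36.30/12.92 = 2.810 ms.

|τ_A − τ_B| = 2.38 ms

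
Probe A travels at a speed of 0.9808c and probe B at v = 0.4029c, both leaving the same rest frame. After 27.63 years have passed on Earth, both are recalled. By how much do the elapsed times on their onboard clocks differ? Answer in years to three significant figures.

|τ_A − τ_B| = 19.9 years

A: γ = 1/√(1 − 0.9808²) = 1/√0.03803 = 5.128; τ_A = 27.63/5.128 = 5.388 years.
B: γ = 1/√(1 − 0.4029²) = 1/√0.8377 = 1.093; τ_B = 27.63/1.093 = 25.29 years.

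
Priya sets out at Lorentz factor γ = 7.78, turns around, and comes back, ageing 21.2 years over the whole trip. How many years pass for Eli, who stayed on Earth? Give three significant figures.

γ = 7.78
Earth-frame duration is the dilated interval: Δt = γτ = 7.780 × 21.2 years.

Δt = 165 years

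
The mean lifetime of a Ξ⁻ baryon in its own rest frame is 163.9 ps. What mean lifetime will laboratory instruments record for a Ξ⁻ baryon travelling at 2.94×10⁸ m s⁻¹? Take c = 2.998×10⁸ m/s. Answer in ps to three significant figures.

Δt = 837 ps

β = 2.94×10⁸/2.998×10⁸ = 0.9807; γ = 1/√(1 − 0.9807²) = 5.109
The rest-frame lifetime is the proper time; the lab measures the dilated interval Δt = γτ₀ = 5.109 × 163.9 ps.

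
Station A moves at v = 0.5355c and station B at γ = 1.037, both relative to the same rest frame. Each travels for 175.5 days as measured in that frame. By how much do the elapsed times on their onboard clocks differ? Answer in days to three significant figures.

A: γ = 1/√(1 − 0.5355²) = 1/√0.7132 = 1.184; τ_A = 175.5/1.184 = 148.2 days.
B: γ = 1.037; τ_B = 175.5/1.037 = 169.2 days.

|τ_A − τ_B| = 21.0 days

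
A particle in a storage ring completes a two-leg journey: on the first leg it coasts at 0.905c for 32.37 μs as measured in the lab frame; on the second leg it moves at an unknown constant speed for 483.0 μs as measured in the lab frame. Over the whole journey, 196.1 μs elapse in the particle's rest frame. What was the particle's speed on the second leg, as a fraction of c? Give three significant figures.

β = 0.926

Leg 1: γ = 1/√(1 − 0.905²) = 1/√0.1810 = 2.351; τ_1 = 32.37/2.351 = 13.77 μs.
Leg 2: speed unknown; τ_2 = 483.0/γ_2.
Total proper time: 13.77 + τ_2 = 196.1, so τ_2 = 196.1 − 13.77 = 182.3 μs.
γ_2 = 483.0/182.3 = 2.649; β = √(1 − 1/γ²) = √0.8575.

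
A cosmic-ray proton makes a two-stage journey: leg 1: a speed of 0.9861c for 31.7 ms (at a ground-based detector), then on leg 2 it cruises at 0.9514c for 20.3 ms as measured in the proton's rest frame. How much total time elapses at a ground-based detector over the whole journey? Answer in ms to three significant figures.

Leg 1: 31.7 ms is already measured at a ground-based detector.
Leg 2: γ = 1/√(1 − 0.9514²) = 1/√0.09484 = 3.247; Δt_2 = 3.247 × 20.3 = 65.92 ms.
Total: 31.70 + 65.92 ms.

Δt = 97.6 ms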